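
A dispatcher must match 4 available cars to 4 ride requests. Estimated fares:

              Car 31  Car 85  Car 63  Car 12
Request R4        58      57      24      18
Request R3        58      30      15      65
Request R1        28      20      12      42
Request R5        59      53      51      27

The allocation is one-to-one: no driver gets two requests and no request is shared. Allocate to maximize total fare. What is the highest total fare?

Optimal: Car 31→Request R3 ($58), Car 85→Request R4 ($57), Car 63→Request R5 ($51), Car 12→Request R1 ($42) — total 58+57+51+42 = $208.
Max-entry greedy (repeatedly take the single best remaining cell) gives $193, worse by 15.
Next-best assignment: Car 31→Request R1, Car 85→Request R4, Car 63→Request R5, Car 12→Request R3 = $201.
Every other assignment is strictly worse.

Max total: $208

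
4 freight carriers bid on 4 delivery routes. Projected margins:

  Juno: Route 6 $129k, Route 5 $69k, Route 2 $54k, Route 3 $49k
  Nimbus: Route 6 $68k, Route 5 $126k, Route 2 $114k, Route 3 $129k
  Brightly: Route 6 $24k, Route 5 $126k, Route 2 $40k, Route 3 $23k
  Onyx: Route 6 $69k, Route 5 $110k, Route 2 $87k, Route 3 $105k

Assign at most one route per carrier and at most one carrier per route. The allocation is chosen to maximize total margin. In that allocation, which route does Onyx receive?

Onyx receives Route 3.

Optimal: Juno→Route 6 ($129k), Nimbus→Route 2 ($114k), Brightly→Route 5 ($126k), Onyx→Route 3 ($105k) — total 129+114+126+105 = $474k.
Column-greedy (each route in turn goes to its best remaining carrier) gives $365k, worse by 109.
Swapping Brightly↔Onyx (Brightly→Route 3 $23k, Onyx→Route 5 $110k) loses 98.
Onyx's own top route is Route 5 ($110k), but forcing Onyx→Route 5 and reassigning the rest optimally gives only $408k — worse by 66.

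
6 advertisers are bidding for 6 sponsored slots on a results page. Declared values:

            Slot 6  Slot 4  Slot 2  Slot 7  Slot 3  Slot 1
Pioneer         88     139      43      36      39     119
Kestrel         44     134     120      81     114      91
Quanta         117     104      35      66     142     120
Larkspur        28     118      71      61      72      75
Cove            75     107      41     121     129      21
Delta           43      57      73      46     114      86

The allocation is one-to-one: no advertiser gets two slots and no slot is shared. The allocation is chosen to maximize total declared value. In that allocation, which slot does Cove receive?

Treat this as an assignment problem: match each advertiser to one slot.
Optimal: Pioneer→Slot 1 ($119), Kestrel→Slot 2 ($120), Quanta→Slot 6 ($117), Larkspur→Slot 4 ($118), Cove→Slot 7 ($121), Delta→Slot 3 ($114) — total 119+120+117+118+121+114 = $709.
Max-entry greedy (repeatedly take the single best remaining cell) gives $636, worse by 73.
Swapping Cove↔Larkspur (Cove→Slot 4 $107, Larkspur→Slot 7 $61) loses 71.
Checked against all permutations: $709 is optimal.
Cove's own top slot is Slot 3 ($129), but forcing Cove→Slot 3 and reassigning the rest optimally gives only $652 — worse by 57.

Cove receives Slot 7.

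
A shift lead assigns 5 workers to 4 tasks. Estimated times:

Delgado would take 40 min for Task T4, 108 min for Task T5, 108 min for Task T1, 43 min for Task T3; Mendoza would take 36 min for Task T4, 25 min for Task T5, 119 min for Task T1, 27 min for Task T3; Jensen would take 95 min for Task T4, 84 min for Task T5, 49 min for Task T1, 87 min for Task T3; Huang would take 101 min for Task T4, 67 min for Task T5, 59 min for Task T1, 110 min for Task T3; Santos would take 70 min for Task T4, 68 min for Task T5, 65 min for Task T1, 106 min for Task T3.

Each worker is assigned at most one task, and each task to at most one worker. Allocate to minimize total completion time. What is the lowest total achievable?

Optimal: Delgado→Task T4 (40 min), Huang→Task T5 (67 min), Jensen→Task T1 (49 min), Mendoza→Task T3 (27 min) — total 40+67+49+27 = 183 min.
Row-greedy (each worker in turn takes its cheapest remaining task) gives 224 min, worse by 41.
Next-best assignment: Delgado→Task T4, Santos→Task T5, Jensen→Task T1, Mendoza→Task T3 = 184 min.

Min total: 183 min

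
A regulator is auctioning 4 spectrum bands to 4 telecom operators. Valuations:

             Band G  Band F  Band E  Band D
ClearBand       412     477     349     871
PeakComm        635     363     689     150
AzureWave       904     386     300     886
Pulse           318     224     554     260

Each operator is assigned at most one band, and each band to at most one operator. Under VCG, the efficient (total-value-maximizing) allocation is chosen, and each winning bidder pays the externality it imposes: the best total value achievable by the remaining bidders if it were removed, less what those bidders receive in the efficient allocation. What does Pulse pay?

Efficient allocation: ClearBand→Band D ($871M), PeakComm→Band F ($363M), AzureWave→Band G ($904M), Pulse→Band E ($554M); total welfare W = $2692M.
Pulse receives Band E at value $554M, so the others get W − 554 = $2138M.
Without Pulse: best allocation of the remaining 3 bidders over all 4 bands is ClearBand→Band D ($871M), PeakComm→Band E ($689M), AzureWave→Band G ($904M), total $2464M.
VCG payment = (others' best without Pulse) − (others' welfare with Pulse) = 2464 − 2138 = $326M.

Pulse pays $326M.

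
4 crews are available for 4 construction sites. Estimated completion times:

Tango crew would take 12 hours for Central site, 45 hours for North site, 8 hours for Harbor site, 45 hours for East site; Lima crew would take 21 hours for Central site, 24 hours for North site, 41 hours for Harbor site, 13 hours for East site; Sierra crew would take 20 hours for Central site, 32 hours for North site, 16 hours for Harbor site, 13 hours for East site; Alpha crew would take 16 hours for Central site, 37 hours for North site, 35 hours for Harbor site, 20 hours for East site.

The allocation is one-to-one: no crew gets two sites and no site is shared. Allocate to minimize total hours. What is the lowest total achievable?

Minimum total: 61 hours

This is the linear assignment problem.
Optimal: Tango crew→Harbor site (8 hours), Lima crew→North site (24 hours), Sierra crew→East site (13 hours), Alpha crew→Central site (16 hours) — total 8+24+13+16 = 61 hours.
Min-entry greedy (repeatedly take the single cheapest remaining cell) gives 69 hours, worse by 8.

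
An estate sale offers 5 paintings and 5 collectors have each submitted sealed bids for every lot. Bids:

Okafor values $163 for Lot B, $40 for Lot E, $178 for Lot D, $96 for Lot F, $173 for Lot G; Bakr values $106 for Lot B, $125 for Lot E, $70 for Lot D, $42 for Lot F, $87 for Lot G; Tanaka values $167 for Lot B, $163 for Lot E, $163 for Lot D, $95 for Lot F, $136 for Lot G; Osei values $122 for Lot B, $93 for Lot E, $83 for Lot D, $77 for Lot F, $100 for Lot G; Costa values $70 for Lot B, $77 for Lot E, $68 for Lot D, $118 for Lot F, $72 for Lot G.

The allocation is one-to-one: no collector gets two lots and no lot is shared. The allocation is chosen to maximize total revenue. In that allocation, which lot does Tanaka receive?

Optimal: Okafor→Lot G ($173), Bakr→Lot E ($125), Tanaka→Lot D ($163), Osei→Lot B ($122), Costa→Lot F ($118) — total 173+125+163+122+118 = $701.
Row-greedy (each collector in turn takes its best remaining lot) gives $688, worse by 13.
Checked against all permutations: $701 is optimal.
Tanaka's own top lot is Lot B ($167), but forcing Tanaka→Lot B and reassigning the rest optimally gives only $688 — worse by 13.

Tanaka receives Lot D.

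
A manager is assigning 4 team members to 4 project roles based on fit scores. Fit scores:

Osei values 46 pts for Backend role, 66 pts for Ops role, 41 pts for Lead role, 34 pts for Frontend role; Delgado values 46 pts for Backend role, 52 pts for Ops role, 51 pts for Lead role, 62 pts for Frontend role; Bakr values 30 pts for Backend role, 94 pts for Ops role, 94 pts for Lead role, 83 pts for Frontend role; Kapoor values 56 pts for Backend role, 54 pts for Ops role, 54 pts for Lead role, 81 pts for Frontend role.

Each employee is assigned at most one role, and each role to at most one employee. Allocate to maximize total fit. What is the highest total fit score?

Maximum total: 287 pts

Optimal: Osei→Ops role (66 pts), Delgado→Backend role (46 pts), Bakr→Lead role (94 pts), Kapoor→Frontend role (81 pts) — total 66+46+94+81 = 287 pts.
Row-greedy (each employee in turn takes its best remaining role) gives 278 pts, worse by 9.
Swapping Osei↔Bakr (Osei→Lead role 41 pts, Bakr→Ops role 94 pts) loses 25.
Every other assignment is strictly worse.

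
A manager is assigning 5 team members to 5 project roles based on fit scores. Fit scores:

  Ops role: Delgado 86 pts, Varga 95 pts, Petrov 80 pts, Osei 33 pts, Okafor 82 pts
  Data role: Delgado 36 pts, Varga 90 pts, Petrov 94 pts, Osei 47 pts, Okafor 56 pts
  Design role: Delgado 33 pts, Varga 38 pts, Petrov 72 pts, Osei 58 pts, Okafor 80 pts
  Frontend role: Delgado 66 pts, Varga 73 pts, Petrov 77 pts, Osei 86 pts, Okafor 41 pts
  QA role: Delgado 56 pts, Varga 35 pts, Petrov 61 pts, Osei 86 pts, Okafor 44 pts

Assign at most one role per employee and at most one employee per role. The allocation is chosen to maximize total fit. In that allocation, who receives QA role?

Optimal: Delgado→Frontend role (66 pts), Varga→Ops role (95 pts), Petrov→Data role (94 pts), Osei→QA role (86 pts), Okafor→Design role (80 pts) — total 66+95+94+86+80 = 421 pts.
Osei's own top role is Frontend role (86 pts), but forcing Osei→Frontend role and reassigning the rest optimally gives only 411 pts — worse by 10.

Osei receives QA role.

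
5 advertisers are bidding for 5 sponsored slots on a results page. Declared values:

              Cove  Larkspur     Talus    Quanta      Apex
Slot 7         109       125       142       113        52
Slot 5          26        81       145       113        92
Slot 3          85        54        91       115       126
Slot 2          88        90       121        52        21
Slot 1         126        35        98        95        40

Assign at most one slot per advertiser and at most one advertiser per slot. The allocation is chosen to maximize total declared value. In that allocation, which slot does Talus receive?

Optimal: Cove→Slot 1 ($126), Larkspur→Slot 7 ($125), Talus→Slot 2 ($121), Quanta→Slot 5 ($113), Apex→Slot 3 ($126) — total 126+125+121+113+126 = $611.
Max-entry greedy (repeatedly take the single best remaining cell) gives $574, worse by 37.
Every other assignment is strictly worse.
Talus's own top slot is Slot 5 ($145), but forcing Talus→Slot 5 and reassigning the rest optimally gives only $600 — worse by 11.

Talus receives Slot 2.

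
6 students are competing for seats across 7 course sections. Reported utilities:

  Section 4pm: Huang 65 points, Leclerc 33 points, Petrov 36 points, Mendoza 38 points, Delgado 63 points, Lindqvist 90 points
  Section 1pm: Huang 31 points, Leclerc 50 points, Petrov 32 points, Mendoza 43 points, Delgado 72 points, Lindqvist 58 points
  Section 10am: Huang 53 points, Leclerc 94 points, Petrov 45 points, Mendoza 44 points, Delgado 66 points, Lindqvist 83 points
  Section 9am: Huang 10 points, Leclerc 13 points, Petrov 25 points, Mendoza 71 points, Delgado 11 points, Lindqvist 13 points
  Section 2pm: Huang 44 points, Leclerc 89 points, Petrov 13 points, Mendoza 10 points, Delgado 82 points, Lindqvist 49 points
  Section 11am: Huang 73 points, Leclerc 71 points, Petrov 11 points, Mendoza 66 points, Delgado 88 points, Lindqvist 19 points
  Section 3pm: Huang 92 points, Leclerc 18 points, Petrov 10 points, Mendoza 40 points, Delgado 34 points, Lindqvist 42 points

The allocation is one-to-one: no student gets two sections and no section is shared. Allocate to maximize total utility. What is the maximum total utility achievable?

Maximum total: 475 points

Optimal: Huang→Section 3pm (92 points), Leclerc→Section 2pm (89 points), Petrov→Section 10am (45 points), Mendoza→Section 9am (71 points), Delgado→Section 11am (88 points), Lindqvist→Section 4pm (90 points) — total 92+89+45+71+88+90 = 475 points.
Max-entry greedy (repeatedly take the single best remaining cell) gives 467 points, worse by 8.
No other one-to-one assignment exceeds 475 points.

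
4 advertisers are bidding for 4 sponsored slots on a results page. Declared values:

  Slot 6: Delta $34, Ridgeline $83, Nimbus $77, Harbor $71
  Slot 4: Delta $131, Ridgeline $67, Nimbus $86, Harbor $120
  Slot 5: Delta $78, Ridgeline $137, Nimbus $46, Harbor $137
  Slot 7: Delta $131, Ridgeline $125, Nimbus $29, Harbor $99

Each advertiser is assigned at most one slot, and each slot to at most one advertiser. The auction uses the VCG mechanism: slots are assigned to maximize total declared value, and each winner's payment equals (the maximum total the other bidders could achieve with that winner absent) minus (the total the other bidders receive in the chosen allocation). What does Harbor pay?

Efficient allocation: Delta→Slot 4 ($131), Ridgeline→Slot 7 ($125), Nimbus→Slot 6 ($77), Harbor→Slot 5 ($137); total welfare W = $470.
Harbor receives Slot 5 at value $137, so the others get W − 137 = $333.
Without Harbor: best allocation of the remaining 3 bidders over all 4 slots is Delta→Slot 7 ($131), Ridgeline→Slot 5 ($137), Nimbus→Slot 4 ($86), total $354.
VCG payment = (others' best without Harbor) − (others' welfare with Harbor) = 354 − 333 = $21.

Harbor pays $21.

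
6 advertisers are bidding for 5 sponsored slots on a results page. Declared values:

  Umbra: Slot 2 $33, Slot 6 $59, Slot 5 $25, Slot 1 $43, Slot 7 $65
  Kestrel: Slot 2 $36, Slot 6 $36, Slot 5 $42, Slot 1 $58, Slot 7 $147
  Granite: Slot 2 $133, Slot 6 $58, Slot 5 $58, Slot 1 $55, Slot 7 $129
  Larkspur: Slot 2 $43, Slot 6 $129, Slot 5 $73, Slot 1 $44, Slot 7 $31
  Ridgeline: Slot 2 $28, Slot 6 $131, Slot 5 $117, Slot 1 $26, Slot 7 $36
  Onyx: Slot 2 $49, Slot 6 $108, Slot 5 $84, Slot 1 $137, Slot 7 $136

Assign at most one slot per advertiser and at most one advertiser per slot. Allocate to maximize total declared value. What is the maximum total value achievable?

Optimal: Granite→Slot 2 ($133), Larkspur→Slot 6 ($129), Ridgeline→Slot 5 ($117), Onyx→Slot 1 ($137), Kestrel→Slot 7 ($147) — total 133+129+117+137+147 = $663.
Column-greedy (each slot in turn goes to its best remaining advertiser) gives $471, worse by 192.
Next-best assignment: Granite→Slot 2, Ridgeline→Slot 6, Larkspur→Slot 5, Onyx→Slot 1, Kestrel→Slot 7 = $621.

Max total: $663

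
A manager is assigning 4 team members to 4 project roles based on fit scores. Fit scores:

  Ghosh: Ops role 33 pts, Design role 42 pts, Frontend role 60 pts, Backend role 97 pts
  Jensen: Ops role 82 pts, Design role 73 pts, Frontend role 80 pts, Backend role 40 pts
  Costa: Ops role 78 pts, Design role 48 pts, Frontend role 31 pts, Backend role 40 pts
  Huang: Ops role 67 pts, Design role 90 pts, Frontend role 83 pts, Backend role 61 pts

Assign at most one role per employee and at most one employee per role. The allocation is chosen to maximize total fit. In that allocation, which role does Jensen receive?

Optimal: Ghosh→Backend role (97 pts), Jensen→Frontend role (80 pts), Costa→Ops role (78 pts), Huang→Design role (90 pts) — total 97+80+78+90 = 345 pts.
Column-greedy (each role in turn goes to its best remaining employee) gives 272 pts, worse by 73.
Next-best assignment: Ghosh→Backend role, Jensen→Design role, Costa→Ops role, Huang→Frontend role = 331 pts.
Jensen's own top role is Ops role (82 pts), but forcing Jensen→Ops role and reassigning the rest optimally gives only 310 pts — worse by 35.

Jensen receives Frontend role.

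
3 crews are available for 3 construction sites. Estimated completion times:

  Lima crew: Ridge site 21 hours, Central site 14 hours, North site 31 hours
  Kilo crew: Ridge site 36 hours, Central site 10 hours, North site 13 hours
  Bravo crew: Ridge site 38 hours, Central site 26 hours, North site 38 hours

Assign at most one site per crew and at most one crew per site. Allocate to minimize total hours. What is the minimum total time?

Optimal: Lima crew→Ridge site (21 hours), Kilo crew→North site (13 hours), Bravo crew→Central site (26 hours) — total 21+13+26 = 60 hours.
Next-best assignment: Lima crew→Central site, Kilo crew→North site, Bravo crew→Ridge site = 65 hours.

Minimum total: 60 hours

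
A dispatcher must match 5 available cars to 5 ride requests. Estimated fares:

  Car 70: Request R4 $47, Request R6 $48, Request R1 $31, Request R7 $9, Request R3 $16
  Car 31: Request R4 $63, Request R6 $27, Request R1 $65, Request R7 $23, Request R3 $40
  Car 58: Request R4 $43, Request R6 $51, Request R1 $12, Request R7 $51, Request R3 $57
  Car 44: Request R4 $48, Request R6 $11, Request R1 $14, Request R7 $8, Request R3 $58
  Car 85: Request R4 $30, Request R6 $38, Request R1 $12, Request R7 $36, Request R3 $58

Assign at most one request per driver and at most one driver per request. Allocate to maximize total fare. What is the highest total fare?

Optimal: Car 70→Request R6 ($48), Car 31→Request R1 ($65), Car 58→Request R7 ($51), Car 44→Request R4 ($48), Car 85→Request R3 ($58) — total 48+65+51+48+58 = $270.
Max-entry greedy (repeatedly take the single best remaining cell) gives $257, worse by 13.
Next-best assignment: Car 70→Request R4, Car 31→Request R1, Car 58→Request R7, Car 44→Request R3, Car 85→Request R6 = $259.
Swapping Car 44↔Car 31 (Car 44→Request R1 $14, Car 31→Request R4 $63) loses 36.
Checked against all permutations: $270 is optimal.

Max total: $270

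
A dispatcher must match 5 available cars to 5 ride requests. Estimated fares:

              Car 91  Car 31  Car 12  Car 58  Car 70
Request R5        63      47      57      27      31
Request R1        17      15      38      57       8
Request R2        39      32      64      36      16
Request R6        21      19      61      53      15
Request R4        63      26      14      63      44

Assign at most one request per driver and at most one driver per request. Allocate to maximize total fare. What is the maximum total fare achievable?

Max total: $257

Optimal: Car 91→Request R5 ($63), Car 31→Request R2 ($32), Car 12→Request R6 ($61), Car 58→Request R1 ($57), Car 70→Request R4 ($44) — total 63+32+61+57+44 = $257.
Row-greedy (each driver in turn takes its best remaining request) gives $227, worse by 30.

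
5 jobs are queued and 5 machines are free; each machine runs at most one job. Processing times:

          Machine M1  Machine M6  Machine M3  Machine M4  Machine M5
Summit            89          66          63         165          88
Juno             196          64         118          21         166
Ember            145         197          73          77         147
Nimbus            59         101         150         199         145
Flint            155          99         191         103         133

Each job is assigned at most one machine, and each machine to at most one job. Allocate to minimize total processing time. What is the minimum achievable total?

Treat this as an assignment problem: match each job to one machine.
Optimal: Summit→Machine M5 (88 min), Juno→Machine M4 (21 min), Ember→Machine M3 (73 min), Nimbus→Machine M1 (59 min), Flint→Machine M6 (99 min) — total 88+21+73+59+99 = 340 min.
Row-greedy (each job in turn takes its cheapest remaining machine) gives 463 min, worse by 123.
Swapping Juno↔Ember (Juno→Machine M3 118 min, Ember→Machine M4 77 min) adds 101.
No other one-to-one assignment undercuts 340 min.

Minimum total: 340 min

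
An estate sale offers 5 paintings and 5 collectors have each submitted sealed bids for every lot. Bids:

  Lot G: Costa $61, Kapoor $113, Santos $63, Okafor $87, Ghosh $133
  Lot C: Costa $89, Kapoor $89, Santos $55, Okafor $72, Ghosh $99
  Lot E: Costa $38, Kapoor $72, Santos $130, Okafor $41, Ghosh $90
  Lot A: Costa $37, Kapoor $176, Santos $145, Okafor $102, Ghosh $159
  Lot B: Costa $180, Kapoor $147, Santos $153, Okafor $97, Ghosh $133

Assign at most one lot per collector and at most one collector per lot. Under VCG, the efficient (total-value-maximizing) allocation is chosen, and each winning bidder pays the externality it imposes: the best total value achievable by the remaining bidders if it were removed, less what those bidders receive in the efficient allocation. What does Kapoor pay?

Efficient allocation: Costa→Lot B ($180), Kapoor→Lot A ($176), Santos→Lot E ($130), Okafor→Lot C ($72), Ghosh→Lot G ($133); total welfare W = $691.
Kapoor receives Lot A at value $176, so the others get W − 176 = $515.
Without Kapoor: best allocation of the remaining 4 bidders over all 5 lots is Costa→Lot B ($180), Santos→Lot E ($130), Okafor→Lot G ($87), Ghosh→Lot A ($159), total $556.
VCG payment = (others' best without Kapoor) − (others' welfare with Kapoor) = 556 − 515 = $41.

Kapoor pays $41.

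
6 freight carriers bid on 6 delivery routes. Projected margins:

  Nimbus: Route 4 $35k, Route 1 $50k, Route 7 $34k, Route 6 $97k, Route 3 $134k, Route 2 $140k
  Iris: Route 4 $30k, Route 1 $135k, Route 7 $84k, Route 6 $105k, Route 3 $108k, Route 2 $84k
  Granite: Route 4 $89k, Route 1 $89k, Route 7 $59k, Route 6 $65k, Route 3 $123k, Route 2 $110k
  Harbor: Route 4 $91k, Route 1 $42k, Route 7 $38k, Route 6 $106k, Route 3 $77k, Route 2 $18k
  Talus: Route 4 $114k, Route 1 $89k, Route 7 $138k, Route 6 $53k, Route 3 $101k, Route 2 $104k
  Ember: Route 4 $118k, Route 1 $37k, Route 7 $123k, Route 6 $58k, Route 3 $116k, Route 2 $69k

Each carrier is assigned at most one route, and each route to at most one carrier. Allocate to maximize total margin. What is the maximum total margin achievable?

Optimal: Nimbus→Route 2 ($140k), Iris→Route 1 ($135k), Granite→Route 3 ($123k), Harbor→Route 6 ($106k), Talus→Route 7 ($138k), Ember→Route 4 ($118k) — total 140+135+123+106+138+118 = $760k.
Every other assignment is strictly worse.

Maximum total: $760k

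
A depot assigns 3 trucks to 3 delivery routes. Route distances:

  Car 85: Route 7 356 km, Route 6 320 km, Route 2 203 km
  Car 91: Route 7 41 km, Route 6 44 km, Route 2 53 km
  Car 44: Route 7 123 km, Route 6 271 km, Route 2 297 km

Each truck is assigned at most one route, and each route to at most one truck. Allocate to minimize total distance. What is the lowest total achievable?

Optimal: Car 85→Route 2 (203 km), Car 91→Route 6 (44 km), Car 44→Route 7 (123 km) — total 203+44+123 = 370 km.
Min-entry greedy (repeatedly take the single cheapest remaining cell) gives 515 km, worse by 145.

Minimum total: 370 km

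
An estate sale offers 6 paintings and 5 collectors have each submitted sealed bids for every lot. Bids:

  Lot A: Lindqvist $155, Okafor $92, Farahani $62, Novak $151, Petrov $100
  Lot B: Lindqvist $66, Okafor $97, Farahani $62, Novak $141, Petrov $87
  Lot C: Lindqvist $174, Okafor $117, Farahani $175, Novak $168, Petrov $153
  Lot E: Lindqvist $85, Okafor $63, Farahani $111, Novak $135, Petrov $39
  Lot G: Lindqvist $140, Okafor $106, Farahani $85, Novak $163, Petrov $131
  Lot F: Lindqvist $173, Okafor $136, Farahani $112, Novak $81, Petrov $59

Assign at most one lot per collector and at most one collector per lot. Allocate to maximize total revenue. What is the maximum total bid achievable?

Max total: $738

This is the linear assignment problem.
Optimal: Lindqvist→Lot A ($155), Okafor→Lot F ($136), Farahani→Lot C ($175), Novak→Lot B ($141), Petrov→Lot G ($131) — total 155+136+175+141+131 = $738.
Column-greedy (each lot in turn goes to its best remaining collector) gives $665, worse by 73.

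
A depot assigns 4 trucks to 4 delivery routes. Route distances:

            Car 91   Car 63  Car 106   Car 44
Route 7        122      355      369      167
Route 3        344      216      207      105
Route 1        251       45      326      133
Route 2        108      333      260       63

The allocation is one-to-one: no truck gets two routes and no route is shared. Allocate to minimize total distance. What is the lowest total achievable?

Minimum total: 437 km

Optimal: Car 91→Route 7 (122 km), Car 63→Route 1 (45 km), Car 106→Route 3 (207 km), Car 44→Route 2 (63 km) — total 122+45+207+63 = 437 km.
Every other assignment is strictly worse.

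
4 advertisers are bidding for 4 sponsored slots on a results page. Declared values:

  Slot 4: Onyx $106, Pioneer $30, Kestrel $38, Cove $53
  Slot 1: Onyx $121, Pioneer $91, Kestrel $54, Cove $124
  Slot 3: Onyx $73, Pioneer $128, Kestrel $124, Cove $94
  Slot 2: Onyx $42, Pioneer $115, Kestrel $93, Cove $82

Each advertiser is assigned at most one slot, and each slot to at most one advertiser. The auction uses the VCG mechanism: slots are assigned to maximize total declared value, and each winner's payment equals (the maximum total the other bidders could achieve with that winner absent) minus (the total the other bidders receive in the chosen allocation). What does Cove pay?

Cove pays $15.

Efficient allocation: Onyx→Slot 4 ($106), Pioneer→Slot 2 ($115), Kestrel→Slot 3 ($124), Cove→Slot 1 ($124); total welfare W = $469.
Cove receives Slot 1 at value $124, so the others get W − 124 = $345.
Without Cove: best allocation of the remaining 3 bidders over all 4 slots is Onyx→Slot 1 ($121), Pioneer→Slot 2 ($115), Kestrel→Slot 3 ($124), total $360.
VCG payment = (others' best without Cove) − (others' welfare with Cove) = 360 − 345 = $15.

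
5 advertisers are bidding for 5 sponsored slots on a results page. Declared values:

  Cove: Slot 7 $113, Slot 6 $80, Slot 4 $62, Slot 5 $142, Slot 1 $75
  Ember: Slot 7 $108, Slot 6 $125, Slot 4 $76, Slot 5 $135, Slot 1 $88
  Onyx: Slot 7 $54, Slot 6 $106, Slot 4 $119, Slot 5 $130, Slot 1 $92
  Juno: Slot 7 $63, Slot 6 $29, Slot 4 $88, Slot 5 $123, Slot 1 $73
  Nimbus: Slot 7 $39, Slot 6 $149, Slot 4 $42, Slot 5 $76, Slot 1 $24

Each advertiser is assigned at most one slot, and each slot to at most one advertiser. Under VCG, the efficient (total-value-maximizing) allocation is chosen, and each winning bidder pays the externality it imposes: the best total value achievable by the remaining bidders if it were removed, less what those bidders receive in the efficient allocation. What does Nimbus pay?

Efficient allocation: Cove→Slot 7 ($113), Ember→Slot 1 ($88), Onyx→Slot 4 ($119), Juno→Slot 5 ($123), Nimbus→Slot 6 ($149); total welfare W = $592.
Nimbus receives Slot 6 at value $149, so the others get W − 149 = $443.
Without Nimbus: best allocation of the remaining 4 bidders over all 5 slots is Cove→Slot 7 ($113), Ember→Slot 6 ($125), Onyx→Slot 4 ($119), Juno→Slot 5 ($123), total $480.
VCG payment = (others' best without Nimbus) − (others' welfare with Nimbus) = 480 − 443 = $37.

Nimbus pays $37.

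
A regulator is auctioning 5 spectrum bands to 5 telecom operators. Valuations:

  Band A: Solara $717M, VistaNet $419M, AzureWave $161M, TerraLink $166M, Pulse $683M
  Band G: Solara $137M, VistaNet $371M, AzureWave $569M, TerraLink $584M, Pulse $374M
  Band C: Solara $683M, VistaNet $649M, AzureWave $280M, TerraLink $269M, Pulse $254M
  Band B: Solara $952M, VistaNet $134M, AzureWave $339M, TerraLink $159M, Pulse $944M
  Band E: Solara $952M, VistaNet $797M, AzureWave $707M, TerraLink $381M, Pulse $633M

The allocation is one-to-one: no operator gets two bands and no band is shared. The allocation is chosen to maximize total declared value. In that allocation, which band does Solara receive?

Optimal: Solara→Band A ($717M), VistaNet→Band C ($649M), AzureWave→Band E ($707M), TerraLink→Band G ($584M), Pulse→Band B ($944M) — total 717+649+707+584+944 = $3601M.
Max-entry greedy (repeatedly take the single best remaining cell) gives $3296M, worse by 305.
Next-best assignment: Solara→Band B, VistaNet→Band C, AzureWave→Band E, TerraLink→Band G, Pulse→Band A = $3575M.
Swapping Pulse↔VistaNet (Pulse→Band C $254M, VistaNet→Band B $134M) loses 1205.
Solara's own top band is Band B ($952M), but forcing Solara→Band B and reassigning the rest optimally gives only $3575M — worse by 26.

Solara receives Band A.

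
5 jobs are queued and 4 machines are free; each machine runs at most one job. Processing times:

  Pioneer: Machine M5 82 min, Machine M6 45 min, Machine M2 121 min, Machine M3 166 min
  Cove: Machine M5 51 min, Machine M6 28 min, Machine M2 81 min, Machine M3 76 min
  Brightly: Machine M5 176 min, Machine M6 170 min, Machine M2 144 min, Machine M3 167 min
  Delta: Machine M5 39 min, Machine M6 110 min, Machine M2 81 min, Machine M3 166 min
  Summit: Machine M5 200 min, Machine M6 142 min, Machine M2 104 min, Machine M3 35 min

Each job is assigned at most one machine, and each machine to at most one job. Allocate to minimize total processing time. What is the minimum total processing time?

This is a one-to-one assignment (minimum-cost bipartite matching).
Optimal: Delta→Machine M5 (39 min), Pioneer→Machine M6 (45 min), Cove→Machine M2 (81 min), Summit→Machine M3 (35 min) — total 39+45+81+35 = 200 min.
Column-greedy (each machine in turn goes to its cheapest remaining job) gives 337 min, worse by 137.
Swapping Pioneer↔Cove (Pioneer→Machine M2 121 min, Cove→Machine M6 28 min) adds 23.
Every other assignment is strictly worse.

Minimum total: 200 min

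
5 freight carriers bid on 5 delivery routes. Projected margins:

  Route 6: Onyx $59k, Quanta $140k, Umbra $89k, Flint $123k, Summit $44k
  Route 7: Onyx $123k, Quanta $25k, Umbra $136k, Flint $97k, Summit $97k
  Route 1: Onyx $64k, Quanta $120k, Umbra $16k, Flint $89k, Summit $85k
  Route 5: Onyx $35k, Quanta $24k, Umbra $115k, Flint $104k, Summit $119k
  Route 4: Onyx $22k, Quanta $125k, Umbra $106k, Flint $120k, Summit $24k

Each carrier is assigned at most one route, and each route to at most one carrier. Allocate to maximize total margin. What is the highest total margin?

This is a one-to-one assignment (maximum-weight bipartite matching).
Optimal: Onyx→Route 7 ($123k), Quanta→Route 1 ($120k), Umbra→Route 4 ($106k), Flint→Route 6 ($123k), Summit→Route 5 ($119k) — total 123+120+106+123+119 = $591k.
Column-greedy (each route in turn goes to its best remaining carrier) gives $506k, worse by 85.
Next-best assignment: Onyx→Route 7, Quanta→Route 6, Umbra→Route 5, Flint→Route 4, Summit→Route 1 = $583k.

Max total: $591k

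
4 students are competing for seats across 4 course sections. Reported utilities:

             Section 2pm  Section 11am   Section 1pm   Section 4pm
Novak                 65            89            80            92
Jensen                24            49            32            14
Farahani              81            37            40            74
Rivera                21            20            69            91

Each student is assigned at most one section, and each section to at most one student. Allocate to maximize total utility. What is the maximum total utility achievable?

Optimal: Novak→Section 1pm (80 points), Jensen→Section 11am (49 points), Farahani→Section 2pm (81 points), Rivera→Section 4pm (91 points) — total 80+49+81+91 = 301 points.
Column-greedy (each section in turn goes to its best remaining student) gives 253 points, worse by 48.
Every other assignment is strictly worse.

Max total: 301 points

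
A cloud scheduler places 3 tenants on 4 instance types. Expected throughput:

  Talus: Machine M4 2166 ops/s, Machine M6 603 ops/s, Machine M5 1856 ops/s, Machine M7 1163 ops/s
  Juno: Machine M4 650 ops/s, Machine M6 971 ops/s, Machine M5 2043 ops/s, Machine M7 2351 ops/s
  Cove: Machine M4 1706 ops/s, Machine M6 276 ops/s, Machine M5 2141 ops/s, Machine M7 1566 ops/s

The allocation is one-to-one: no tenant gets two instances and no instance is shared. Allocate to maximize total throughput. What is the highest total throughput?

Treat this as an assignment problem: match each tenant to one instance.
Optimal: Talus→Machine M4 (2166 ops/s), Juno→Machine M7 (2351 ops/s), Cove→Machine M5 (2141 ops/s) — total 2166+2351+2141 = 6658 ops/s.
Column-greedy (each instance in turn goes to its best remaining tenant) gives 5278 ops/s, worse by 1380.

Maximum total: 6658 ops/s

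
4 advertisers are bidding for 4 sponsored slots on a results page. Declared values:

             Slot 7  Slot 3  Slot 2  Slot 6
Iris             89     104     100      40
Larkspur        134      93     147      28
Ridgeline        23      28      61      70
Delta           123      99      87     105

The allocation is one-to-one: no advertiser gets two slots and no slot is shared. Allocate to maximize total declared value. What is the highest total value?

Optimal: Iris→Slot 3 ($104), Larkspur→Slot 2 ($147), Ridgeline→Slot 6 ($70), Delta→Slot 7 ($123) — total 104+147+70+123 = $444.
Column-greedy (each slot in turn goes to its best remaining advertiser) gives $395, worse by 49.
Swapping Delta↔Larkspur (Delta→Slot 2 $87, Larkspur→Slot 7 $134) loses 49.

Max total: $444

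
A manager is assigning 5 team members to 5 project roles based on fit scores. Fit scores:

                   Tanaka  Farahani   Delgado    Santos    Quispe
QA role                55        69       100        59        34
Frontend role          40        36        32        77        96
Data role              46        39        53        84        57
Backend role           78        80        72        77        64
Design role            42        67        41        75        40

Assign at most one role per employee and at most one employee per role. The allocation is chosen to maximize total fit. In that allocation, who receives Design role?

Farahani receives Design role.

Optimal: Tanaka→Backend role (78 pts), Farahani→Design role (67 pts), Delgado→QA role (100 pts), Santos→Data role (84 pts), Quispe→Frontend role (96 pts) — total 78+67+100+84+96 = 425 pts.
Column-greedy (each role in turn goes to its best remaining employee) gives 402 pts, worse by 23.
Next-best assignment: Tanaka→Design role, Farahani→Backend role, Delgado→QA role, Santos→Data role, Quispe→Frontend role = 402 pts.
Swapping Quispe↔Tanaka (Quispe→Backend role 64 pts, Tanaka→Frontend role 40 pts) loses 70.
Farahani's own top role is Backend role (80 pts), but forcing Farahani→Backend role and reassigning the rest optimally gives only 402 pts — worse by 23.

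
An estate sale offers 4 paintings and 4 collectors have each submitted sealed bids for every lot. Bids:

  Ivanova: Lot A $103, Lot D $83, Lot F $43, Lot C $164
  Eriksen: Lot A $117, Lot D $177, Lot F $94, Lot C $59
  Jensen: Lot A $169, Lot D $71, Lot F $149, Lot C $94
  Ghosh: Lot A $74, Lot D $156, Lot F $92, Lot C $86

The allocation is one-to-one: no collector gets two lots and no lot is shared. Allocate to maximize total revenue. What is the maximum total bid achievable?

Max total: $602

This is the linear assignment problem.
Optimal: Ivanova→Lot C ($164), Eriksen→Lot D ($177), Jensen→Lot A ($169), Ghosh→Lot F ($92) — total 164+177+169+92 = $602.
Next-best assignment: Ivanova→Lot C, Eriksen→Lot A, Jensen→Lot F, Ghosh→Lot D = $586.
Swapping Ghosh↔Ivanova (Ghosh→Lot C $86, Ivanova→Lot F $43) loses 127.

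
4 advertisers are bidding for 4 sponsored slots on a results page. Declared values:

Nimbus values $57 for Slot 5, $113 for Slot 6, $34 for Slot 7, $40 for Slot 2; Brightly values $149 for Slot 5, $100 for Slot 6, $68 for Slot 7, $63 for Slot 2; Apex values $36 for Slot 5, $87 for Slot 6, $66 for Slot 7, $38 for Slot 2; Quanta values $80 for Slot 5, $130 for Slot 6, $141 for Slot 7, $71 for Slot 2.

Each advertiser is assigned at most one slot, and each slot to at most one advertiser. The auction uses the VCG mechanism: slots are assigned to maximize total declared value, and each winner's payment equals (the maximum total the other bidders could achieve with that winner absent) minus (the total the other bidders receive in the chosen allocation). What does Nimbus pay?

Nimbus pays $49.

Efficient allocation: Nimbus→Slot 6 ($113), Brightly→Slot 5 ($149), Apex→Slot 2 ($38), Quanta→Slot 7 ($141); total welfare W = $441.
Nimbus receives Slot 6 at value $113, so the others get W − 113 = $328.
Without Nimbus: best allocation of the remaining 3 bidders over all 4 slots is Brightly→Slot 5 ($149), Apex→Slot 6 ($87), Quanta→Slot 7 ($141), total $377.
VCG payment = (others' best without Nimbus) − (others' welfare with Nimbus) = 377 − 328 = $49.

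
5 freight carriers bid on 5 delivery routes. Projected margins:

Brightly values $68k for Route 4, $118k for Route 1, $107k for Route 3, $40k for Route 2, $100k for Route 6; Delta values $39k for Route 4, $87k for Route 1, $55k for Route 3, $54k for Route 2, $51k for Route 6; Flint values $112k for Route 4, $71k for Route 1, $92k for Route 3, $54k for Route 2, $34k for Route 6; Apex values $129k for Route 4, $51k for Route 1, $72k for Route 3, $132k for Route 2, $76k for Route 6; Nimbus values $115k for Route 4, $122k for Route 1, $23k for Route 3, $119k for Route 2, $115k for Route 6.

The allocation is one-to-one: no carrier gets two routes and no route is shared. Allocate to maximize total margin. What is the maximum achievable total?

Optimal: Brightly→Route 3 ($107k), Delta→Route 1 ($87k), Flint→Route 4 ($112k), Apex→Route 2 ($132k), Nimbus→Route 6 ($115k) — total 107+87+112+132+115 = $553k.
Max-entry greedy (repeatedly take the single best remaining cell) gives $524k, worse by 29.
Next-best assignment: Brightly→Route 1, Delta→Route 3, Flint→Route 4, Apex→Route 2, Nimbus→Route 6 = $532k.
No other one-to-one assignment exceeds $553k.

Maximum total: $553k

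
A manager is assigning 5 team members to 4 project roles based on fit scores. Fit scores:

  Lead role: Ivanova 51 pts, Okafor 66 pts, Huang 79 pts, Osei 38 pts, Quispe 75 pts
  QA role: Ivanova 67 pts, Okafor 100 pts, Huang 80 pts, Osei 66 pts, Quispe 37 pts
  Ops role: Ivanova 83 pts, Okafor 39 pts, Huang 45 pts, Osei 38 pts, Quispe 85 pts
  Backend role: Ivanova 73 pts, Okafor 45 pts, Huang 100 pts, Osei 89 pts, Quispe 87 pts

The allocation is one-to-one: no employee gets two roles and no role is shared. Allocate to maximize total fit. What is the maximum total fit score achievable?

Optimal: Quispe→Lead role (75 pts), Okafor→QA role (100 pts), Ivanova→Ops role (83 pts), Huang→Backend role (100 pts) — total 75+100+83+100 = 358 pts.
Max-entry greedy (repeatedly take the single best remaining cell) gives 336 pts, worse by 22.
Checked against all permutations: 358 pts is optimal.

Max total: 358 pts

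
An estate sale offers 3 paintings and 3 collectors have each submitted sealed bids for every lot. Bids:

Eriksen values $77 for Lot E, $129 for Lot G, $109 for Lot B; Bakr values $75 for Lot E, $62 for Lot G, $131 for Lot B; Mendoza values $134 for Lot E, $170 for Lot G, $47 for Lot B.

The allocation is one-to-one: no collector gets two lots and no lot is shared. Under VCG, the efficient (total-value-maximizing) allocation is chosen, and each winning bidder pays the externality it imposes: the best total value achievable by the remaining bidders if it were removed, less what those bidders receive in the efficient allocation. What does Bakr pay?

Efficient allocation: Eriksen→Lot G ($129), Bakr→Lot B ($131), Mendoza→Lot E ($134); total welfare W = $394.
Bakr receives Lot B at value $131, so the others get W − 131 = $263.
Without Bakr: best allocation of the remaining 2 bidders over all 3 lots is Eriksen→Lot B ($109), Mendoza→Lot G ($170), total $279.
VCG payment = (others' best without Bakr) − (others' welfare with Bakr) = 279 − 263 = $16.

Bakr pays $16.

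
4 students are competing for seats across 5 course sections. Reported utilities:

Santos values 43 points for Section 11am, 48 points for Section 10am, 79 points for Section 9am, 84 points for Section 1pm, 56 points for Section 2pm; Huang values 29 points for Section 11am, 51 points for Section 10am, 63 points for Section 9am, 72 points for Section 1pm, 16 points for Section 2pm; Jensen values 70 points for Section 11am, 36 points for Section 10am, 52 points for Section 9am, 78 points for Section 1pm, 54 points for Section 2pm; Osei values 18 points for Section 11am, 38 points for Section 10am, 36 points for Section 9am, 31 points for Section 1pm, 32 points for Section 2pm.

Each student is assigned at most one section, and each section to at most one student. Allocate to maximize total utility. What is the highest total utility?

This is a one-to-one assignment (maximum-weight bipartite matching).
Optimal: Santos→Section 9am (79 points), Huang→Section 1pm (72 points), Jensen→Section 11am (70 points), Osei→Section 10am (38 points) — total 79+72+70+38 = 259 points.
Column-greedy (each section in turn goes to its best remaining student) gives 231 points, worse by 28.
Next-best assignment: Santos→Section 1pm, Huang→Section 9am, Jensen→Section 11am, Osei→Section 10am = 255 points.

Maximum total: 259 points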